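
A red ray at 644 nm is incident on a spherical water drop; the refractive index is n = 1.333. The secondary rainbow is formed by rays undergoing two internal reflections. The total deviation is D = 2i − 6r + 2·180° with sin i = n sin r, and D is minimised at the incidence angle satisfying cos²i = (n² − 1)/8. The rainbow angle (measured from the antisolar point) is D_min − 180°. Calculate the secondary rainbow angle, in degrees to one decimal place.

cos²i = (1.77689 − 1)/8 = 0.09711; i = arccos(0.31163) = 71.843°.
sin r = sin 71.843°/1.333 = 0.71283; r = 45.466°.
D_min = 2·71.843° − 6·45.466° + 360° = 230.891°.
Rainbow angle = D_min − 180° = 50.891°.

50.9°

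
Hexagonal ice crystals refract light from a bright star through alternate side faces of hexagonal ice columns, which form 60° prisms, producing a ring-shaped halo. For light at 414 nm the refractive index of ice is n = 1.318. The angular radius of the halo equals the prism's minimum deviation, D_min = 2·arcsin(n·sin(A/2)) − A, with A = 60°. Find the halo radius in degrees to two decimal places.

22.45°

n·sin(A/2) = 1.318 × sin 30° = 1.318 × 0.5000 = 0.6590.
D_min = 2·arcsin(0.6590) − 60° = 2 × 41.224° − 60° = 22.447°.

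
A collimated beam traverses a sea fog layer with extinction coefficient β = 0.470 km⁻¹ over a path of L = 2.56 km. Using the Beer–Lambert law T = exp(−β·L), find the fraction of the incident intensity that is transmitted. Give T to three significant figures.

τ = β·L = 0.470 × 2.56 = 1.2032.
T = exp(−1.2032) = 0.3002.

0.300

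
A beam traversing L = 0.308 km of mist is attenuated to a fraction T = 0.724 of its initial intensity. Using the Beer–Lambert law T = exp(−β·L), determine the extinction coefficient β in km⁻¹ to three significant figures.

1.05 km⁻¹

Beer–Lambert: T = exp(−βL) ⇒ β = −ln(T)/L = −ln(0.724)/0.308 = 0.3230/0.308 = 1.049 km⁻¹.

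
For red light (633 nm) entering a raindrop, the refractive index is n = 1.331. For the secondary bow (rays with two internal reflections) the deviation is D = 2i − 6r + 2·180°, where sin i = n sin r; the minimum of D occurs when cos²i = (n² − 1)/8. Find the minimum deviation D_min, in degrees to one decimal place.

230.4°

cos²i = (1.77156 − 1)/8 = 0.09645; i = arccos(0.31056) = 71.907°.
sin r = sin 71.907°/1.331 = 0.71417; r = 45.575°.
D_min = 2·71.907° − 6·45.575° + 360° = 230.365°.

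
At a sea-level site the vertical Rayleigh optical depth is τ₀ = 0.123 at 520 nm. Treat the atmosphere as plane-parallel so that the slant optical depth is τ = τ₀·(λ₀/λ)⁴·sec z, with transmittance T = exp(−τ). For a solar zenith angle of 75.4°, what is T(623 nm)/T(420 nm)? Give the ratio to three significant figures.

Airmass: sec 75.4° = 3.9672.
τ(623 nm) = 0.123 × (520/623)⁴ × 3.9672 = 0.123 × 0.4854 × 3.9672 = 0.2368.
τ(420 nm) = 0.123 × (520/420)⁴ × 3.9672 = 0.123 × 2.3497 × 3.9672 = 1.1466.
T(623)/T(420) = exp(τ_B − τ_A) = exp(0.9097) = 2.4837.

2.48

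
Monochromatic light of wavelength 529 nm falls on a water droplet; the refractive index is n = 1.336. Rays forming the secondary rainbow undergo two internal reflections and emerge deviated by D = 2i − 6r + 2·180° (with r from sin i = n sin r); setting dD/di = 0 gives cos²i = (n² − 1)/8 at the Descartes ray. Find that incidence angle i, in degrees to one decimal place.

71.7°

cos²i = (1.336² − 1)/8 = (1.78490 − 1)/8 = 0.09811.
cos i = 0.31323, so i = 71.746°.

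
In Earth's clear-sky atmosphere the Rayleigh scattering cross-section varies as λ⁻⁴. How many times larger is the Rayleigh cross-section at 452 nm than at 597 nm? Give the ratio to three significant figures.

Rayleigh scattering ∝ λ⁻⁴, so the ratio of coefficients is the inverse fourth power of the wavelength ratio.
σ(452)/σ(597) = (597/452)⁴ = (1.3208)⁴ = 3.043.

3.04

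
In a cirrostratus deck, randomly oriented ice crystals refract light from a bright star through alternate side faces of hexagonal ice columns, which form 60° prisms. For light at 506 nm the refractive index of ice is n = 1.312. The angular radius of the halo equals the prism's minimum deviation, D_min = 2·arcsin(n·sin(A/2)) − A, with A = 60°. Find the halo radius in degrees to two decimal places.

21.99°

n·sin(A/2) = 1.312 × sin 30° = 1.312 × 0.5000 = 0.6560.
D_min = 2·arcsin(0.6560) − 60° = 2 × 40.996° − 60° = 21.991°.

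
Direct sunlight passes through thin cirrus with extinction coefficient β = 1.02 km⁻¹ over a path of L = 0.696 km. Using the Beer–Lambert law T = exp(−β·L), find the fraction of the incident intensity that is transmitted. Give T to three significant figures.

τ = β·L = 1.02 × 0.696 = 0.7099.
T = exp(−0.7099) = 0.4917.

0.492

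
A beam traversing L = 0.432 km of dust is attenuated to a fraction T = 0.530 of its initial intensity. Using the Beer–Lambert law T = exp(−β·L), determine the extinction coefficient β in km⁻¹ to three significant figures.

Beer–Lambert: T = exp(−βL) ⇒ β = −ln(T)/L = −ln(0.530)/0.432 = 0.6349/0.432 = 1.47 km⁻¹.

1.47 km⁻¹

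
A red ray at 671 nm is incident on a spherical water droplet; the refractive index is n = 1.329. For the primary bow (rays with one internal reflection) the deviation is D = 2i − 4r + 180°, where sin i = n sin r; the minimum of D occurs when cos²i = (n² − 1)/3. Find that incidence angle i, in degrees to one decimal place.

cos²i = (1.329² − 1)/3 = (1.76624 − 1)/3 = 0.25541.
cos i = 0.50538, so i = 59.643°.

59.6°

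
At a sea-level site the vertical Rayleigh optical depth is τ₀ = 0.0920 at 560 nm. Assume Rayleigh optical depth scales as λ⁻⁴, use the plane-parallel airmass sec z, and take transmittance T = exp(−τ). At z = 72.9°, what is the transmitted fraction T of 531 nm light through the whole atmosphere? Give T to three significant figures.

0.679

sec 72.9° = 3.4009.
τ = 0.0920 × (560/531)⁴ × 3.4009 = 0.0920 × 1.2370 × 3.4009 = 0.3870.
T = exp(−0.3870) = 0.6791.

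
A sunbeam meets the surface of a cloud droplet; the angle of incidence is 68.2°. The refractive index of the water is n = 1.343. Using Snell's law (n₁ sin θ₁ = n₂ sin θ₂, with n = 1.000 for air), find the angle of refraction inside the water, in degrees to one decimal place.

43.7°

Snell: sin θ_r = sin θ_i / n = sin 68.2° / 1.343 = 0.9285 / 1.343 = 0.6914.
θ_r = arcsin(0.6914) = 43.74°.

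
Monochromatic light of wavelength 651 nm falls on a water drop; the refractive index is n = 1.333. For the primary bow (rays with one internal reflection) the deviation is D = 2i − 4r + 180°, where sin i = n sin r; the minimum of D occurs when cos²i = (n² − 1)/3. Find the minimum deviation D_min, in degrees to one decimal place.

cos²i = (1.77689 − 1)/3 = 0.25896; i = arccos(0.50888) = 59.410°.
sin r = sin 59.410°/1.333 = 0.64579; r = 40.225°.
D_min = 2·59.410° − 4·40.225° + 180° = 137.922°.

137.9°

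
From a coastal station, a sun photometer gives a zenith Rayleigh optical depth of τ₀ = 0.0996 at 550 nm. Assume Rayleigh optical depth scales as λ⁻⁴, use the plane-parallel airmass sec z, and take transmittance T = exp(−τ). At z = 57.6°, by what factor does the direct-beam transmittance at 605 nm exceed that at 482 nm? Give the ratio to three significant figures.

1.21

Airmass: sec 57.6° = 1.8663.
τ(605 nm) = 0.0996 × (550/605)⁴ × 1.8663 = 0.0996 × 0.6830 × 1.8663 = 0.1270.
τ(482 nm) = 0.0996 × (550/482)⁴ × 1.8663 = 0.0996 × 1.6954 × 1.8663 = 0.3151.
T(605)/T(482) = exp(τ_B − τ_A) = exp(0.1882) = 1.2070.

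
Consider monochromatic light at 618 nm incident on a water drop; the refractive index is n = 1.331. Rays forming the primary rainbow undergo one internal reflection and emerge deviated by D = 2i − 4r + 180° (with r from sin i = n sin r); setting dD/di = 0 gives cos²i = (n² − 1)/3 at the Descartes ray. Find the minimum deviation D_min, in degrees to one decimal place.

137.6°

cos²i = (1.77156 − 1)/3 = 0.25719; i = arccos(0.50714) = 59.527°.
sin r = sin 59.527°/1.331 = 0.64753; r = 40.356°.
D_min = 2·59.527° − 4·40.356° + 180° = 137.630°.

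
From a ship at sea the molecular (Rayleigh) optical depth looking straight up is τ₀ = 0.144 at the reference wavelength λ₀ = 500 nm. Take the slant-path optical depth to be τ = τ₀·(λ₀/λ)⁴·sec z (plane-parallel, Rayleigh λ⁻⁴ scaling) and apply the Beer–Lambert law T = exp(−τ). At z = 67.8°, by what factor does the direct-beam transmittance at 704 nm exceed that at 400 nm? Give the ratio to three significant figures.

2.30

Airmass: sec 67.8° = 2.6466.
τ(704 nm) = 0.144 × (500/704)⁴ × 2.6466 = 0.144 × 0.2544 × 2.6466 = 0.0970.
τ(400 nm) = 0.144 × (500/400)⁴ × 2.6466 = 0.144 × 2.4414 × 2.6466 = 0.9305.
T(704)/T(400) = exp(τ_B − τ_A) = exp(0.8335) = 2.3013.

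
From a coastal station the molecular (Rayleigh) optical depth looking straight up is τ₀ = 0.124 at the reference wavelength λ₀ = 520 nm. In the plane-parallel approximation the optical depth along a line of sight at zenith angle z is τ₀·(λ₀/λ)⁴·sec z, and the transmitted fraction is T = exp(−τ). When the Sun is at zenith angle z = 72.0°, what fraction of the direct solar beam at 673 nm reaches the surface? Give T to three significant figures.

sec 72.0° = 3.2361.
τ = 0.124 × (520/673)⁴ × 3.2361 = 0.124 × 0.3564 × 3.2361 = 0.1430.
T = exp(−0.1430) = 0.8667.

0.867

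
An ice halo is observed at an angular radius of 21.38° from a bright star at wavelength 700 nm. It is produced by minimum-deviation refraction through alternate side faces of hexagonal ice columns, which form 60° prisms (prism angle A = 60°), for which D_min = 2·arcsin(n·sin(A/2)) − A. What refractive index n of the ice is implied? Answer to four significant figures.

Rearranging: n = sin((D_min + A)/2) / sin(A/2).
(D_min + A)/2 = (21.38° + 60°)/2 = 40.690°.
n = sin 40.690° / sin 30° = 0.6520 / 0.5000 = 1.3039.

1.304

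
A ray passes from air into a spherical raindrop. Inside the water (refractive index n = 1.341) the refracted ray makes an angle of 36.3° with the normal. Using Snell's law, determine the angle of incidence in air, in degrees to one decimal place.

Snell: sin θ_i = n · sin θ_r = 1.341 × sin 36.3° = 1.341 × 0.5920 = 0.7939.
θ_i = arcsin(0.7939) = 52.55°.

52.6°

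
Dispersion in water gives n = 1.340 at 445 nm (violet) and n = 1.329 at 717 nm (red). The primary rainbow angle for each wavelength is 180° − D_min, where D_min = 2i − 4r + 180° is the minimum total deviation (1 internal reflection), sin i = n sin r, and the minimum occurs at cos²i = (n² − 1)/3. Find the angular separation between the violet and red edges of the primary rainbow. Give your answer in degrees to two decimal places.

At 445 nm (n = 1.340): cos²i = 0.26520 → i = 59.004°, r = 39.770°, D_min = 138.929°, rainbow angle = 41.071°.
At 717 nm (n = 1.329): cos²i = 0.25541 → i = 59.643°, r = 40.487°, D_min = 137.337°, rainbow angle = 42.663°.
Angular width = |41.071° − 42.663°| = 1.592°.

1.59°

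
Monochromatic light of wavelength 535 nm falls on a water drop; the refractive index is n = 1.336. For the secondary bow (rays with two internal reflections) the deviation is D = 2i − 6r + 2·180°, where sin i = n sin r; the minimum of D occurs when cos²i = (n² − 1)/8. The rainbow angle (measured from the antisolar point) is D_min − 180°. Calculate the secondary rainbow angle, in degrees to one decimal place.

cos²i = (1.78490 − 1)/8 = 0.09811; i = arccos(0.31323) = 71.746°.
sin r = sin 71.746°/1.336 = 0.71084; r = 45.303°.
D_min = 2·71.746° − 6·45.303° + 360° = 231.674°.
Rainbow angle = D_min − 180° = 51.674°.

51.7°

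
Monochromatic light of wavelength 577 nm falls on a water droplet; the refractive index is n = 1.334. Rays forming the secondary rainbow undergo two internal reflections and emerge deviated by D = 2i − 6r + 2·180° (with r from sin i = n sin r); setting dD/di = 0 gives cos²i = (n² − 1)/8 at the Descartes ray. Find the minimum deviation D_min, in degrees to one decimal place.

231.2°

cos²i = (1.77956 − 1)/8 = 0.09744; i = arccos(0.31216) = 71.810°.
sin r = sin 71.810°/1.334 = 0.71217; r = 45.411°.
D_min = 2·71.810° − 6·45.411° + 360° = 231.153°.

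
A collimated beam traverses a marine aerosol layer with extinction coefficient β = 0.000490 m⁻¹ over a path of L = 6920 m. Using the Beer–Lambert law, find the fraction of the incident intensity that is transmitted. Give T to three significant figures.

τ = β·L = 0.000490 × 6920 = 3.3908.
T = exp(−3.3908) = 0.0337.

0.0337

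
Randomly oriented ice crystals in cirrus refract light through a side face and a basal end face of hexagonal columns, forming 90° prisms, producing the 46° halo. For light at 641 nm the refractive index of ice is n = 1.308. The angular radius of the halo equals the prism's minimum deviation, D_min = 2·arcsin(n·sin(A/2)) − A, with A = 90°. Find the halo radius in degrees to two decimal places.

n·sin(A/2) = 1.308 × sin 45° = 1.308 × 0.7071 = 0.9249.
D_min = 2·arcsin(0.9249) − 90° = 2 × 67.653° − 90° = 45.305°.

45.31°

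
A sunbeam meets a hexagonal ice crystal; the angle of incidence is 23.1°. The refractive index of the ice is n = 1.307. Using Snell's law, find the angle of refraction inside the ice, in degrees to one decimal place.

Snell: sin θ_r = sin θ_i / n = sin 23.1° / 1.307 = 0.3923 / 1.307 = 0.3002.
θ_r = arcsin(0.3002) = 17.47°.

17.5°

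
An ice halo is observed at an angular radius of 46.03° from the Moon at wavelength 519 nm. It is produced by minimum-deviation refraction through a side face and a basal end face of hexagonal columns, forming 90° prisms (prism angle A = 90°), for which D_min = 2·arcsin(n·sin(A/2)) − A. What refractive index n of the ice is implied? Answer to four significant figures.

1.311

Rearranging: n = sin((D_min + A)/2) / sin(A/2).
(D_min + A)/2 = (46.03° + 90°)/2 = 68.015°.
n = sin 68.015° / sin 45° = 0.9273 / 0.7071 = 1.3114.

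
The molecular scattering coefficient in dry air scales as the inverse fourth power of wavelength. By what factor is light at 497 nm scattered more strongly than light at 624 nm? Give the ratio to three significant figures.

Rayleigh scattering ∝ λ⁻⁴, so the ratio of coefficients is the inverse fourth power of the wavelength ratio.
σ(497)/σ(624) = (624/497)⁴ = (1.2555)⁴ = 2.485.

2.48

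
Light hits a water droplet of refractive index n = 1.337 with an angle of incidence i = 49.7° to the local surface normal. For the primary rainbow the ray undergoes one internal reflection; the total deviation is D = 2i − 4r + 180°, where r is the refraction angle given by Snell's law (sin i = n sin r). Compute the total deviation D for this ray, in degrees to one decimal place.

sin r = sin 49.7° / 1.337 = 0.7627/1.337 = 0.5704; r = 34.78°.
D = 2·49.7° − 4·34.78° + 180° = 99.40° − 139.12° + 180° = 140.28°.

140.3°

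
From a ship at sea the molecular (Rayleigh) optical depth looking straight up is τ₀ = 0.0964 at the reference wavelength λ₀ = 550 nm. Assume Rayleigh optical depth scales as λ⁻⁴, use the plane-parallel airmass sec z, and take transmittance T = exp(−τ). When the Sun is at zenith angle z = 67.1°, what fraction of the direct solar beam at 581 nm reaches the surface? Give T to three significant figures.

sec 67.1° = 2.5699.
τ = 0.0964 × (550/581)⁴ × 2.5699 = 0.0964 × 0.8031 × 2.5699 = 0.1989.
T = exp(−0.1989) = 0.8196.

0.820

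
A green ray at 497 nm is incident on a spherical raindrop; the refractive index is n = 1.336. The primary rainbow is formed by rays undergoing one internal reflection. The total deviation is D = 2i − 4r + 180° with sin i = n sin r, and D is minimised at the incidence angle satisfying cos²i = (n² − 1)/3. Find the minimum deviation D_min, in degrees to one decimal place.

cos²i = (1.78490 − 1)/3 = 0.26163; i = arccos(0.51150) = 59.236°.
sin r = sin 59.236°/1.336 = 0.64318; r = 40.029°.
D_min = 2·59.236° − 4·40.029° + 180° = 138.356°.

138.4°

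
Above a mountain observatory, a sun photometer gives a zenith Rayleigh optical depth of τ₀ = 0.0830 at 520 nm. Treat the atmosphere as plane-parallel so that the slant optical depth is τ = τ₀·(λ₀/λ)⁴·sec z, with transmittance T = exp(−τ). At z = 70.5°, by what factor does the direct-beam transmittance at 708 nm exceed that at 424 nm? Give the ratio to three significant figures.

Airmass: sec 70.5° = 2.9957.
τ(708 nm) = 0.0830 × (520/708)⁴ × 2.9957 = 0.0830 × 0.2910 × 2.9957 = 0.0724.
τ(424 nm) = 0.0830 × (520/424)⁴ × 2.9957 = 0.0830 × 2.2623 × 2.9957 = 0.5625.
T(708)/T(424) = exp(τ_B − τ_A) = exp(0.4902) = 1.6326.

1.63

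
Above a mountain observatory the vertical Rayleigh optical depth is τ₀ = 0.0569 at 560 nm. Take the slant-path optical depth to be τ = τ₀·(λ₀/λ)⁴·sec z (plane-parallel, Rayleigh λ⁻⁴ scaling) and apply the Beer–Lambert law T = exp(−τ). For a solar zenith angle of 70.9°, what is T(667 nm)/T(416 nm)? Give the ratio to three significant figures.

1.62

Airmass: sec 70.9° = 3.0561.
τ(667 nm) = 0.0569 × (560/667)⁴ × 3.0561 = 0.0569 × 0.4969 × 3.0561 = 0.0864.
τ(416 nm) = 0.0569 × (560/416)⁴ × 3.0561 = 0.0569 × 3.2838 × 3.0561 = 0.5710.
T(667)/T(416) = exp(τ_B − τ_A) = exp(0.4846) = 1.6236.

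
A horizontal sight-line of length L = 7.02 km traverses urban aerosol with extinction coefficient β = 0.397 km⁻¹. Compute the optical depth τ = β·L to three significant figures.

τ = β·L = 0.397 × 7.02 = 2.7869.

2.79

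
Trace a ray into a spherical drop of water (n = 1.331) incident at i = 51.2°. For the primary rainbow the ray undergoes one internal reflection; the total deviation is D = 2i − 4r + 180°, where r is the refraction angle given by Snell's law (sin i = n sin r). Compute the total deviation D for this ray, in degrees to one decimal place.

sin r = sin 51.2° / 1.331 = 0.7793/1.331 = 0.5855; r = 35.84°.
D = 2·51.2° − 4·35.84° + 180° = 102.40° − 143.36° + 180° = 139.04°.

139.0°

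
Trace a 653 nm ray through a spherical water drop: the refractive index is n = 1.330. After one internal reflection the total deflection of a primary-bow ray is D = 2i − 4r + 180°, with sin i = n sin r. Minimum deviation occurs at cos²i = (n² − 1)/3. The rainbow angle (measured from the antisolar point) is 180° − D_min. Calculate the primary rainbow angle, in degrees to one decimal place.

cos²i = (1.76890 − 1)/3 = 0.25630; i = arccos(0.50626) = 59.585°.
sin r = sin 59.585°/1.330 = 0.64841; r = 40.422°.
D_min = 2·59.585° − 4·40.422° + 180° = 137.484°.
Rainbow angle = 180° − D_min = 42.516°.

42.5°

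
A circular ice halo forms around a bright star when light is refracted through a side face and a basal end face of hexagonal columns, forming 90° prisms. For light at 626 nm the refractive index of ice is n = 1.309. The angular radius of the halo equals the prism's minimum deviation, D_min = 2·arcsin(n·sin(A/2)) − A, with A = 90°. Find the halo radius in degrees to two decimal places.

n·sin(A/2) = 1.309 × sin 45° = 1.309 × 0.7071 = 0.9256.
D_min = 2·arcsin(0.9256) − 90° = 2 × 67.759° − 90° = 45.519°.

45.52°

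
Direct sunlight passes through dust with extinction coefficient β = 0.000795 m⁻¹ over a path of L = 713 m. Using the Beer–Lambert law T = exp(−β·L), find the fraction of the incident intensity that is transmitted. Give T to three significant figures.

0.567

τ = β·L = 0.000795 × 713 = 0.5668.
T = exp(−0.5668) = 0.5673.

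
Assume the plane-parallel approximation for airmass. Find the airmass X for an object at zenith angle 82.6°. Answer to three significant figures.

X = sec z = 1/cos 82.6° = 1/0.1288 = 7.7642.

7.76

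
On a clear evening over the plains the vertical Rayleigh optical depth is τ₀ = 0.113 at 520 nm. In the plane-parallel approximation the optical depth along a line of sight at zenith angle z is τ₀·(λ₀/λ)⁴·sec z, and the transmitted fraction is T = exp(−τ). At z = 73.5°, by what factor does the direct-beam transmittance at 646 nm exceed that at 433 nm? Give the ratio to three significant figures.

1.94

Airmass: sec 73.5° = 3.5209.
τ(646 nm) = 0.113 × (520/646)⁴ × 3.5209 = 0.113 × 0.4198 × 3.5209 = 0.1670.
τ(433 nm) = 0.113 × (520/433)⁴ × 3.5209 = 0.113 × 2.0800 × 3.5209 = 0.8276.
T(646)/T(433) = exp(τ_B − τ_A) = exp(0.6605) = 1.9358.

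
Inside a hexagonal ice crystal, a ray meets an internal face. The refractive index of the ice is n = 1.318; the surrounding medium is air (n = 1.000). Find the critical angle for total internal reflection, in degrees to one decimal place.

49.4°

sin θ_c = n_air / n = 1.000 / 1.318 = 0.7587.
θ_c = arcsin(0.7587) = 49.35°.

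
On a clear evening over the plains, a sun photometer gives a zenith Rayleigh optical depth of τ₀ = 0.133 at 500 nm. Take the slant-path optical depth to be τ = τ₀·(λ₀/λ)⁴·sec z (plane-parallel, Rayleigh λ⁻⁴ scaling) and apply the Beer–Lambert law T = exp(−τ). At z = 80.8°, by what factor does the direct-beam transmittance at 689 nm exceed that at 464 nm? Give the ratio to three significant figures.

2.44

Airmass: sec 80.8° = 6.2546.
τ(689 nm) = 0.133 × (500/689)⁴ × 6.2546 = 0.133 × 0.2773 × 6.2546 = 0.2307.
τ(464 nm) = 0.133 × (500/464)⁴ × 6.2546 = 0.133 × 1.3484 × 6.2546 = 1.1217.
T(689)/T(464) = exp(τ_B − τ_A) = exp(0.8910) = 2.4375.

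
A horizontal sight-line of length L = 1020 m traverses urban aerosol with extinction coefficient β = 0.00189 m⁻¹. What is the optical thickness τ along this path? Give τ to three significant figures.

1.93

τ = β·L = 0.00189 × 1020 = 1.9278.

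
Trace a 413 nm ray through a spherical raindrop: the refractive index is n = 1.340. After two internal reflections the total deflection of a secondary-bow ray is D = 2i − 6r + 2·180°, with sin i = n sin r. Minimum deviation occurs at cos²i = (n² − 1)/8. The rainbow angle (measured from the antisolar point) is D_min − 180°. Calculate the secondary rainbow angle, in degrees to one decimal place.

cos²i = (1.79560 − 1)/8 = 0.09945; i = arccos(0.31536) = 71.618°.
sin r = sin 71.618°/1.340 = 0.70819; r = 45.088°.
D_min = 2·71.618° − 6·45.088° + 360° = 232.709°.
Rainbow angle = D_min − 180° = 52.709°.

52.7°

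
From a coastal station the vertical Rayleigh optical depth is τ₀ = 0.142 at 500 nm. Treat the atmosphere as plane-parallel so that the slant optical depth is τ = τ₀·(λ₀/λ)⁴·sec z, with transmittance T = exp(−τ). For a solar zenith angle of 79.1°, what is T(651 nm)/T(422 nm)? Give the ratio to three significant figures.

Airmass: sec 79.1° = 5.2883.
τ(651 nm) = 0.142 × (500/651)⁴ × 5.2883 = 0.142 × 0.3480 × 5.2883 = 0.2613.
τ(422 nm) = 0.142 × (500/422)⁴ × 5.2883 = 0.142 × 1.9707 × 5.2883 = 1.4799.
T(651)/T(422) = exp(τ_B − τ_A) = exp(1.2186) = 3.3825.

3.38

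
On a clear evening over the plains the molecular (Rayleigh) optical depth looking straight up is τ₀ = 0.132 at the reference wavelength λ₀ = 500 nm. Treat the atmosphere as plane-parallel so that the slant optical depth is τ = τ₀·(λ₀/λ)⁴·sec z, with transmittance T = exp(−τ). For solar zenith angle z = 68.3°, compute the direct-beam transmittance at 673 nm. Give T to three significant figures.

0.897

sec 68.3° = 2.7046.
τ = 0.132 × (500/673)⁴ × 2.7046 = 0.132 × 0.3047 × 2.7046 = 0.1088.
T = exp(−0.1088) = 0.8969.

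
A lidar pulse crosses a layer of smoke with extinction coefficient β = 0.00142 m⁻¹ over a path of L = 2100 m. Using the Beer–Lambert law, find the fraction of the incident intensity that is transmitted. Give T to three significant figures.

0.0507

τ = β·L = 0.00142 × 2100 = 2.9820.
T = exp(−2.9820) = 0.0507.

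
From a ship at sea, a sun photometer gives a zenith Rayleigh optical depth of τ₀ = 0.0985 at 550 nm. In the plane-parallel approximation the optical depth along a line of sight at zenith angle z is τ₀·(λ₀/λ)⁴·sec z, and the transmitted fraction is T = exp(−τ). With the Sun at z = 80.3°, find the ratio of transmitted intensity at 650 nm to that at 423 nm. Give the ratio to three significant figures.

Airmass: sec 80.3° = 5.9351.
τ(650 nm) = 0.0985 × (550/650)⁴ × 5.9351 = 0.0985 × 0.5126 × 5.9351 = 0.2997.
τ(423 nm) = 0.0985 × (550/423)⁴ × 5.9351 = 0.0985 × 2.8582 × 5.9351 = 1.6709.
T(650)/T(423) = exp(τ_B − τ_A) = exp(1.3712) = 3.9402.

3.94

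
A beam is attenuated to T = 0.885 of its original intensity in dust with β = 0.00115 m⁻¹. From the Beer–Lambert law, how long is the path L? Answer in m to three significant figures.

Beer–Lambert: T = exp(−βL) ⇒ L = −ln(T)/β = −ln(0.885)/0.00115 = 0.1222/0.00115 = 106.2 m.

106 m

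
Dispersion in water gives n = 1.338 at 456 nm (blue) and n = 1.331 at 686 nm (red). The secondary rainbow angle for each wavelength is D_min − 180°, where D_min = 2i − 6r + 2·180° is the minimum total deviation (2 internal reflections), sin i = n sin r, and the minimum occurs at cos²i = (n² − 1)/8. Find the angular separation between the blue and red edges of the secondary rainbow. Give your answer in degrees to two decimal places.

1.83°

At 456 nm (n = 1.338): cos²i = 0.09878 → i = 71.682°, r = 45.195°, D_min = 232.193°, rainbow angle = 52.193°.
At 686 nm (n = 1.331): cos²i = 0.09645 → i = 71.907°, r = 45.575°, D_min = 230.365°, rainbow angle = 50.365°.
Angular width = |52.193° − 50.365°| = 1.828°.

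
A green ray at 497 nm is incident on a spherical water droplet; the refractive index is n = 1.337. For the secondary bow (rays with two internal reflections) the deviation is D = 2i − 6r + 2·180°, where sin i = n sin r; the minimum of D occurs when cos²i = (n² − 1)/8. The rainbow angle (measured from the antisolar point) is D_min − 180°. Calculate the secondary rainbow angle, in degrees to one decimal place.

cos²i = (1.78757 − 1)/8 = 0.09845; i = arccos(0.31376) = 71.714°.
sin r = sin 71.714°/1.337 = 0.71017; r = 45.249°.
D_min = 2·71.714° − 6·45.249° + 360° = 231.934°.
Rainbow angle = D_min − 180° = 51.934°.

51.9°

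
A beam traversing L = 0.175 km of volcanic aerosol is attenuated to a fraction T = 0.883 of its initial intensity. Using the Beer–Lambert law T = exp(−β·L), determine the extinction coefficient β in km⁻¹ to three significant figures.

Beer–Lambert: T = exp(−βL) ⇒ β = −ln(T)/L = −ln(0.883)/0.175 = 0.1244/0.175 = 0.711 km⁻¹.

0.711 km⁻¹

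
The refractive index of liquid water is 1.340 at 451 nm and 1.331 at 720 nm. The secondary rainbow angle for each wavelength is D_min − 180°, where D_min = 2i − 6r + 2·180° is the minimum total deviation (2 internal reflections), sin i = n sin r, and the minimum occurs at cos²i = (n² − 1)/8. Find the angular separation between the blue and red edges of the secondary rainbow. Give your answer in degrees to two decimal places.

2.34°

At 451 nm (n = 1.340): cos²i = 0.09945 → i = 71.618°, r = 45.088°, D_min = 232.709°, rainbow angle = 52.709°.
At 720 nm (n = 1.331): cos²i = 0.09645 → i = 71.907°, r = 45.575°, D_min = 230.365°, rainbow angle = 50.365°.
Angular width = |52.709° − 50.365°| = 2.344°.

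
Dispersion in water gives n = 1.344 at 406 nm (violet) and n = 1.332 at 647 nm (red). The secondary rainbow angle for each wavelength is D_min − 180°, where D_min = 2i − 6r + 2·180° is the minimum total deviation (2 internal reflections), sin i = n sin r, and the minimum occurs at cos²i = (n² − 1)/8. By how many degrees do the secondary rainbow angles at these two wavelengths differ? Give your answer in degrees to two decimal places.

At 406 nm (n = 1.344): cos²i = 0.10079 → i = 71.490°, r = 44.874°, D_min = 233.733°, rainbow angle = 53.733°.
At 647 nm (n = 1.332): cos²i = 0.09678 → i = 71.875°, r = 45.520°, D_min = 230.628°, rainbow angle = 50.628°.
Angular width = |53.733° − 50.628°| = 3.104°.

3.10°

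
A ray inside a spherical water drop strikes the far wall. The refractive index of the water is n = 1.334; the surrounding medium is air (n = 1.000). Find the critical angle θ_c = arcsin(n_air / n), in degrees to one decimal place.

sin θ_c = n_air / n = 1.000 / 1.334 = 0.7496.
θ_c = arcsin(0.7496) = 48.56°.

48.6°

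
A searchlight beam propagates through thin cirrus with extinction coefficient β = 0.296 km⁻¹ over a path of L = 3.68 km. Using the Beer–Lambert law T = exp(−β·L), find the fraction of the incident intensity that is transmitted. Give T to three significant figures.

τ = β·L = 0.296 × 3.68 = 1.0893.
T = exp(−1.0893) = 0.3365.

0.336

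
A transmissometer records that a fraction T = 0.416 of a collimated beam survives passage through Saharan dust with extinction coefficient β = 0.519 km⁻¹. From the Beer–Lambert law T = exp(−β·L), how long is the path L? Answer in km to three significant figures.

Beer–Lambert: T = exp(−βL) ⇒ L = −ln(T)/β = −ln(0.416)/0.519 = 0.8771/0.519 = 1.69 km.

1.69 km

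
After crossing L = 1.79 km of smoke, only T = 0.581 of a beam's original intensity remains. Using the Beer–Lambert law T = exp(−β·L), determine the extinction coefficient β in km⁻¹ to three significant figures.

0.303 km⁻¹

Beer–Lambert: T = exp(−βL) ⇒ β = −ln(T)/L = −ln(0.581)/1.79 = 0.5430/1.79 = 0.3034 km⁻¹.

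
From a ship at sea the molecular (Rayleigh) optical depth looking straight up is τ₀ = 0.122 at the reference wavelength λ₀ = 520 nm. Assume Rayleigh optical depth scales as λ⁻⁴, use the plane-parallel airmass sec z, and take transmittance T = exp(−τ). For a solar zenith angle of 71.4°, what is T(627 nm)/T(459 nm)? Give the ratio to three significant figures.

Airmass: sec 71.4° = 3.1352.
τ(627 nm) = 0.122 × (520/627)⁴ × 3.1352 = 0.122 × 0.4731 × 3.1352 = 0.1810.
τ(459 nm) = 0.122 × (520/459)⁴ × 3.1352 = 0.122 × 1.6473 × 3.1352 = 0.6301.
T(627)/T(459) = exp(τ_B − τ_A) = exp(0.4491) = 1.5669.

1.57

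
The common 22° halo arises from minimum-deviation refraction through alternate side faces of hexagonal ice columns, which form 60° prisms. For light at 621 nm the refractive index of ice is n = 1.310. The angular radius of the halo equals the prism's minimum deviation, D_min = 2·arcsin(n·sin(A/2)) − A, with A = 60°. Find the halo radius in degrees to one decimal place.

21.8°

n·sin(A/2) = 1.310 × sin 30° = 1.310 × 0.5000 = 0.6550.
D_min = 2·arcsin(0.6550) − 60° = 2 × 40.920° − 60° = 21.839°.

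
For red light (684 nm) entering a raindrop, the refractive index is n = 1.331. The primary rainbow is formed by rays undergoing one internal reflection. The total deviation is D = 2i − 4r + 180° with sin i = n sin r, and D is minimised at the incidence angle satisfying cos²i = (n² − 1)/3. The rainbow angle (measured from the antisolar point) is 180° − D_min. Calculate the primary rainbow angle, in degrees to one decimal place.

42.4°

cos²i = (1.77156 − 1)/3 = 0.25719; i = arccos(0.50714) = 59.527°.
sin r = sin 59.527°/1.331 = 0.64753; r = 40.356°.
D_min = 2·59.527° − 4·40.356° + 180° = 137.630°.
Rainbow angle = 180° − D_min = 42.370°.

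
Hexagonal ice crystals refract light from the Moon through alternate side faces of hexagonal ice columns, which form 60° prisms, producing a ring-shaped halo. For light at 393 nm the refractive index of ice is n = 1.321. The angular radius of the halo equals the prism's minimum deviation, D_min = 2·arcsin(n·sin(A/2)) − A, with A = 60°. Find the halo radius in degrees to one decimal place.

22.7°

n·sin(A/2) = 1.321 × sin 30° = 1.321 × 0.5000 = 0.6605.
D_min = 2·arcsin(0.6605) − 60° = 2 × 41.338° − 60° = 22.676°.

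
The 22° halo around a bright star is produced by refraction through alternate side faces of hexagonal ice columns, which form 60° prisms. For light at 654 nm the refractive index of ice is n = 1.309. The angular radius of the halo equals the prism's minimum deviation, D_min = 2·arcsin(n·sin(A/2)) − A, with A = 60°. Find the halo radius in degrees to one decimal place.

21.8°

n·sin(A/2) = 1.309 × sin 30° = 1.309 × 0.5000 = 0.6545.
D_min = 2·arcsin(0.6545) − 60° = 2 × 40.882° − 60° = 21.763°.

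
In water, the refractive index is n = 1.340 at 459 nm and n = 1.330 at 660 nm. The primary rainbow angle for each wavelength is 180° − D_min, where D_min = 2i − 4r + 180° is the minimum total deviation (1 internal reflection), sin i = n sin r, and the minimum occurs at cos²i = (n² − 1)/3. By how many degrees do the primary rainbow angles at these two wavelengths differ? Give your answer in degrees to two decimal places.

At 459 nm (n = 1.340): cos²i = 0.26520 → i = 59.004°, r = 39.770°, D_min = 138.929°, rainbow angle = 41.071°.
At 660 nm (n = 1.330): cos²i = 0.25630 → i = 59.585°, r = 40.422°, D_min = 137.484°, rainbow angle = 42.516°.
Angular width = |41.071° − 42.516°| = 1.445°.

1.45°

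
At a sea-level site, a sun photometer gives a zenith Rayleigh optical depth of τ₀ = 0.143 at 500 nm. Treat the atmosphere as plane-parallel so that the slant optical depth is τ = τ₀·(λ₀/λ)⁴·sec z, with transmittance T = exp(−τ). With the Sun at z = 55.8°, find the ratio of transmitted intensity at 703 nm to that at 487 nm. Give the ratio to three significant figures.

Airmass: sec 55.8° = 1.7791.
τ(703 nm) = 0.143 × (500/703)⁴ × 1.7791 = 0.143 × 0.2559 × 1.7791 = 0.0651.
τ(487 nm) = 0.143 × (500/487)⁴ × 1.7791 = 0.143 × 1.1111 × 1.7791 = 0.2827.
T(703)/T(487) = exp(τ_B − τ_A) = exp(0.2176) = 1.2431.

1.24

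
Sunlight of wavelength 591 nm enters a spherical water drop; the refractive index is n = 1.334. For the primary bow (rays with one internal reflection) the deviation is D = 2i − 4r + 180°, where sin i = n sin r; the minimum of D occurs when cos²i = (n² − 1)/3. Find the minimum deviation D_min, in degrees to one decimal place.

cos²i = (1.77956 − 1)/3 = 0.25985; i = arccos(0.50976) = 59.352°.
sin r = sin 59.352°/1.334 = 0.64492; r = 40.159°.
D_min = 2·59.352° − 4·40.159° + 180° = 138.067°.

138.1°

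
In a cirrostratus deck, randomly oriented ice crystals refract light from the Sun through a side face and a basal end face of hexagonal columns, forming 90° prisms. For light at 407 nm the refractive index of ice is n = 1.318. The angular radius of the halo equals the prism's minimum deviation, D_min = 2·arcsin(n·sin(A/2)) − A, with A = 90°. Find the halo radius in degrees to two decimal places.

47.49°

n·sin(A/2) = 1.318 × sin 45° = 1.318 × 0.7071 = 0.9320.
D_min = 2·arcsin(0.9320) − 90° = 2 × 68.743° − 90° = 47.487°.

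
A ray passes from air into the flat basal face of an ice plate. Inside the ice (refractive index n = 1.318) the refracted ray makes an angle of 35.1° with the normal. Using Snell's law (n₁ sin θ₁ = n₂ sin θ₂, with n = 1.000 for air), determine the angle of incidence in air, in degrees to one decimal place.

49.3°

Snell: sin θ_i = n · sin θ_r = 1.318 × sin 35.1° = 1.318 × 0.5750 = 0.7579.
θ_i = arcsin(0.7579) = 49.28°.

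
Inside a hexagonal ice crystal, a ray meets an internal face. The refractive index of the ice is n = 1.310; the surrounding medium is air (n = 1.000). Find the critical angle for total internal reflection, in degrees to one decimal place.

49.8°

sin θ_c = n_air / n = 1.000 / 1.310 = 0.7634.
θ_c = arcsin(0.7634) = 49.76°.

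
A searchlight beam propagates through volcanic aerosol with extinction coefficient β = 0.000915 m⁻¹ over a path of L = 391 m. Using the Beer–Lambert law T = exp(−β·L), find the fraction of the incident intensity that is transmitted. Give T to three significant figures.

τ = β·L = 0.000915 × 391 = 0.3578.
T = exp(−0.3578) = 0.6992.

0.699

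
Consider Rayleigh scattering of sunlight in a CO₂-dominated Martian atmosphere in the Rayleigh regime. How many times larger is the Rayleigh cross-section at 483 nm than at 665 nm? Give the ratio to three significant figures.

3.59

Rayleigh scattering ∝ λ⁻⁴, so the ratio of coefficients is the inverse fourth power of the wavelength ratio.
σ(483)/σ(665) = (665/483)⁴ = (1.3768)⁴ = 3.593.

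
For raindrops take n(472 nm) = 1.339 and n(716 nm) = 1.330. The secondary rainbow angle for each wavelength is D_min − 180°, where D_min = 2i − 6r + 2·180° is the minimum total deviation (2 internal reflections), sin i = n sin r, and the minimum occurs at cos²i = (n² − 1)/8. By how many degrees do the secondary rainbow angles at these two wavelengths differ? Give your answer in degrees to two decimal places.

2.35°

At 472 nm (n = 1.339): cos²i = 0.09912 → i = 71.650°, r = 45.141°, D_min = 232.451°, rainbow angle = 52.451°.
At 716 nm (n = 1.330): cos²i = 0.09611 → i = 71.940°, r = 45.630°, D_min = 230.101°, rainbow angle = 50.101°.
Angular width = |52.451° − 50.101°| = 2.350°.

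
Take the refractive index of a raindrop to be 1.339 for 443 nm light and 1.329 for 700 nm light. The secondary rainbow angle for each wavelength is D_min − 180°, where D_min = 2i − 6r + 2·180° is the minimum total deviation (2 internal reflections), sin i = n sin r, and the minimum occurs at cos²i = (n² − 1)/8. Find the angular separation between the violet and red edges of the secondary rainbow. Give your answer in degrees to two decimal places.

2.61°

At 443 nm (n = 1.339): cos²i = 0.09912 → i = 71.650°, r = 45.141°, D_min = 232.451°, rainbow angle = 52.451°.
At 700 nm (n = 1.329): cos²i = 0.09578 → i = 71.972°, r = 45.685°, D_min = 229.837°, rainbow angle = 49.837°.
Angular width = |52.451° − 49.837°| = 2.614°.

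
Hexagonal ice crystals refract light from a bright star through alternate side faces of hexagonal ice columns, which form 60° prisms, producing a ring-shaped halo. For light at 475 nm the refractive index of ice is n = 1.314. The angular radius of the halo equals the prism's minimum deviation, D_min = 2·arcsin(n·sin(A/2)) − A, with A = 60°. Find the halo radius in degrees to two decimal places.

22.14°

n·sin(A/2) = 1.314 × sin 30° = 1.314 × 0.5000 = 0.6570.
D_min = 2·arcsin(0.6570) − 60° = 2 × 41.071° − 60° = 22.143°.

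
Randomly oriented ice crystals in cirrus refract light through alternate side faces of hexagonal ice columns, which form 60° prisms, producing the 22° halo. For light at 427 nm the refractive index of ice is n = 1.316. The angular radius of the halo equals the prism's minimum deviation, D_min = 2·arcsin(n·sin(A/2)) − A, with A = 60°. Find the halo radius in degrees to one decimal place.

22.3°

n·sin(A/2) = 1.316 × sin 30° = 1.316 × 0.5000 = 0.6580.
D_min = 2·arcsin(0.6580) − 60° = 2 × 41.148° − 60° = 22.295°.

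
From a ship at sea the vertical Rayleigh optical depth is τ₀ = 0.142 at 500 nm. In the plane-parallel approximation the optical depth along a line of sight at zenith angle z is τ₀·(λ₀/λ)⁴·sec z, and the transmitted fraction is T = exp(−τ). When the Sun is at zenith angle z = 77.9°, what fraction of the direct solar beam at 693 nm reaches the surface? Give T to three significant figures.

0.832

sec 77.9° = 4.7706.
τ = 0.142 × (500/693)⁴ × 4.7706 = 0.142 × 0.2710 × 4.7706 = 0.1836.
T = exp(−0.1836) = 0.8323.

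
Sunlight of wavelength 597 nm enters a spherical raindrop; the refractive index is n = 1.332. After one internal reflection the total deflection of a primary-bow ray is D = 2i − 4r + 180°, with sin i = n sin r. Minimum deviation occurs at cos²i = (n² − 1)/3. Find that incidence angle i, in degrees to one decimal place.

59.5°

cos²i = (1.332² − 1)/3 = (1.77422 − 1)/3 = 0.25807.
cos i = 0.50801, so i = 59.469°.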